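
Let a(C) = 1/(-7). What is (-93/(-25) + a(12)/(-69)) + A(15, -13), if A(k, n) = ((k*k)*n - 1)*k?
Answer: -529926806/12075 ≈ -43886.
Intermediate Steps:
a(C) = -1/7
A(k, n) = k*(-1 + n*k**2) (A(k, n) = (k**2*n - 1)*k = (n*k**2 - 1)*k = (-1 + n*k**2)*k = k*(-1 + n*k**2))
(-93/(-25) + a(12)/(-69)) + A(15, -13) = (-93/(-25) - 1/7/(-69)) + (-1*15 - 13*15**3) = (-93*(-1/25) - 1/7*(-1/69)) + (-15 - 13*3375) = (93/25 + 1/483) + (-15 - 43875) = 44944/12075 - 43890 = -529926806/12075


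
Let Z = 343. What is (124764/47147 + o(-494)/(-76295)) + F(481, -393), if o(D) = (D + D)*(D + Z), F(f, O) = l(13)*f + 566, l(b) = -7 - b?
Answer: -32565480521966/3597080365 ≈ -9053.3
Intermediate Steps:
F(f, O) = 566 - 20*f (F(f, O) = (-7 - 1*13)*f + 566 = (-7 - 13)*f + 566 = -20*f + 566 = 566 - 20*f)
o(D) = 2*D*(343 + D) (o(D) = (D + D)*(D + 343) = (2*D)*(343 + D) = 2*D*(343 + D))
(124764/47147 + o(-494)/(-76295)) + F(481, -393) = (124764/47147 + (2*(-494)*(343 - 494))/(-76295)) + (566 - 20*481) = (124764*(1/47147) + (2*(-494)*(-151))*(-1/76295)) + (566 - 9620) = (124764/47147 + 149188*(-1/76295)) - 9054 = (124764/47147 - 149188/76295) - 9054 = 2485102744/3597080365 - 9054 = -32565480521966/3597080365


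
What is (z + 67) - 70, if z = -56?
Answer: -59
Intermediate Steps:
(z + 67) - 70 = (-56 + 67) - 70 = 11 - 70 = -59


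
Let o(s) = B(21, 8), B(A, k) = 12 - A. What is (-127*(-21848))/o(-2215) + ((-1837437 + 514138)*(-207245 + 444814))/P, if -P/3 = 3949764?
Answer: -1112918879039/3949764 ≈ -2.8177e+5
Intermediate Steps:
P = -11849292 (P = -3*3949764 = -11849292)
o(s) = -9 (o(s) = 12 - 1*21 = 12 - 21 = -9)
(-127*(-21848))/o(-2215) + ((-1837437 + 514138)*(-207245 + 444814))/P = -127*(-21848)/(-9) + ((-1837437 + 514138)*(-207245 + 444814))/(-11849292) = 2774696*(-1/9) - 1323299*237569*(-1/11849292) = -2774696/9 - 314374820131*(-1/11849292) = -2774696/9 + 314374820131/11849292 = -1112918879039/3949764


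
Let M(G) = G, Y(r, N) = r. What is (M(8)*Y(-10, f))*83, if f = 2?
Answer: -6640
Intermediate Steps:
(M(8)*Y(-10, f))*83 = (8*(-10))*83 = -80*83 = -6640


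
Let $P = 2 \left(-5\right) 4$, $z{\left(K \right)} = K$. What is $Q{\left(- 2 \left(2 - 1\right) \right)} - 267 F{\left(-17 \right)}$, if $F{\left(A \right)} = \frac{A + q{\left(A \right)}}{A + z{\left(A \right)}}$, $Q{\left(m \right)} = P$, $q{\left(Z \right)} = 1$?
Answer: $- \frac{2816}{17} \approx -165.65$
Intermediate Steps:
$P = -40$ ($P = \left(-10\right) 4 = -40$)
$Q{\left(m \right)} = -40$
$F{\left(A \right)} = \frac{1 + A}{2 A}$ ($F{\left(A \right)} = \frac{A + 1}{A + A} = \frac{1 + A}{2 A}$)
$Q{\left(- 2 \left(2 - 1\right) \right)} - 267 F{\left(-17 \right)} = -40 - 267 \frac{1 - 17}{2 \left(-17\right)} = -40 - 267 \cdot \frac{1}{2} \left(- \frac{1}{17}\right) \left(-16\right) = -40 - \frac{2136}{17} = - \frac{2816}{17}$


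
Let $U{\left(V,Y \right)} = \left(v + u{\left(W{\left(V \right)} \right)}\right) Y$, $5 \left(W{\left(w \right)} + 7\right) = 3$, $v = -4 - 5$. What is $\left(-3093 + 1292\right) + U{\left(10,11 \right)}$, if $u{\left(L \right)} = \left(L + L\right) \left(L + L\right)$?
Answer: $- \frac{2444}{25} \approx -97.76$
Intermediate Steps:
$v = -9$ ($v = -4 - 5 = -9$)
$W{\left(w \right)} = - \frac{32}{5}$ ($W{\left(w \right)} = -7 + \frac{1}{5} \cdot 3 = -7 + \frac{3}{5} = - \frac{32}{5}$)
$u{\left(L \right)} = 4 L^{2}$ ($u{\left(L \right)} = 2 L 2 L = 4 L^{2}$)
$U{\left(V,Y \right)} = \frac{3871 Y}{25}$ ($U{\left(V,Y \right)} = \left(-9 + 4 \left(- \frac{32}{5}\right)^{2}\right) Y = \left(-9 + 4 \cdot \frac{1024}{25}\right) Y = \left(-9 + \frac{4096}{25}\right) Y = \frac{3871 Y}{25}$)
$\left(-3093 + 1292\right) + U{\left(10,11 \right)} = \left(-3093 + 1292\right) + \frac{3871}{25} \cdot 11 = -1801 + \frac{42581}{25} = - \frac{2444}{25}$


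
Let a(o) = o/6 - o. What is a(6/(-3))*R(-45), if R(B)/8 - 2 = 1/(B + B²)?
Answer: 7922/297 ≈ 26.673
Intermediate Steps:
a(o) = -5*o/6 (a(o) = o*(⅙) - o = o/6 - o = -5*o/6)
R(B) = 16 + 8/(B + B²)
a(6/(-3))*R(-45) = (-5/(-3))*(8*(1 + 2*(-45) + 2*(-45)²)/(-45*(1 - 45))) = (-5*(-1)/3)*(8*(-1/45)*(1 - 90 + 2*2025)/(-44)) = (-⅚*(-2))*(8*(-1/45)*(-1/44)*(1 - 90 + 4050)) = 5*(8*(-1/45)*(-1/44)*3961)/3 = (5/3)*(7922/495) = 7922/297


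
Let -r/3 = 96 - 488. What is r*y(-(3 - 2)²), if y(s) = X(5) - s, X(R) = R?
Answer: 7056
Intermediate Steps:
y(s) = 5 - s
r = 1176 (r = -3*(96 - 488) = -3*(-392) = 1176)
r*y(-(3 - 2)²) = 1176*(5 - (-1)*(3 - 2)²) = 1176*(5 - (-1)*1²) = 1176*(5 - (-1)) = 1176*(5 - 1*(-1)) = 1176*(5 + 1) = 1176*6 = 7056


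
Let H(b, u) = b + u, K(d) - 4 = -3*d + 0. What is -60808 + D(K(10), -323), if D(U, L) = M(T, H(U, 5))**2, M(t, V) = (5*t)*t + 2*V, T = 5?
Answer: -53919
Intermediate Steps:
K(d) = 4 - 3*d (K(d) = 4 + (-3*d + 0) = 4 - 3*d)
M(t, V) = 2*V + 5*t**2 (M(t, V) = 5*t**2 + 2*V = 2*V + 5*t**2)
D(U, L) = (135 + 2*U)**2 (D(U, L) = (2*(U + 5) + 5*5**2)**2 = (2*(5 + U) + 5*25)**2 = ((10 + 2*U) + 125)**2 = (135 + 2*U)**2)
-60808 + D(K(10), -323) = -60808 + (135 + 2*(4 - 3*10))**2 = -60808 + (135 + 2*(4 - 30))**2 = -60808 + (135 + 2*(-26))**2 = -60808 + (135 - 52)**2 = -60808 + 83**2 = -60808 + 6889 = -53919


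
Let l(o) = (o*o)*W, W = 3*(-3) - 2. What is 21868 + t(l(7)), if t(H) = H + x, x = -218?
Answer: 21111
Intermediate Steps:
W = -11 (W = -9 - 2 = -11)
l(o) = -11*o**2 (l(o) = (o*o)*(-11) = o**2*(-11) = -11*o**2)
t(H) = -218 + H (t(H) = H - 218 = -218 + H)
21868 + t(l(7)) = 21868 + (-218 - 11*7**2) = 21868 + (-218 - 11*49) = 21868 + (-218 - 539) = 21868 - 757 = 21111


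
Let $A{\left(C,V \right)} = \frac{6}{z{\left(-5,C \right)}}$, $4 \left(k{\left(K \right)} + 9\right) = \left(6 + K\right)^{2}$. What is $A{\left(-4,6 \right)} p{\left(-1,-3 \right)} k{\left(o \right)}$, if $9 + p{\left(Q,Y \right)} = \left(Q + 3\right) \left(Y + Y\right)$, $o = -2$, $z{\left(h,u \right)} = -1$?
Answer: $-630$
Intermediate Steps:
$k{\left(K \right)} = -9 + \frac{\left(6 + K\right)^{2}}{4}$
$p{\left(Q,Y \right)} = -9 + 2 Y \left(3 + Q\right)$ ($p{\left(Q,Y \right)} = -9 + \left(Q + 3\right) \left(Y + Y\right) = -9 + \left(3 + Q\right) 2 Y = -9 + 2 Y \left(3 + Q\right)$)
$A{\left(C,V \right)} = -6$ ($A{\left(C,V \right)} = \frac{6}{-1} = 6 \left(-1\right) = -6$)
$A{\left(-4,6 \right)} p{\left(-1,-3 \right)} k{\left(o \right)} = - 6 \left(-9 + 6 \left(-3\right) + 2 \left(-1\right) \left(-3\right)\right) \frac{1}{4} \left(-2\right) \left(12 - 2\right) = - 6 \left(-9 - 18 + 6\right) \frac{1}{4} \left(-2\right) 10 = \left(-6\right) \left(-21\right) \left(-5\right) = 126 \left(-5\right) = -630$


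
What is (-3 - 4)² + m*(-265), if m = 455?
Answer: -120526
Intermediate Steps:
(-3 - 4)² + m*(-265) = (-3 - 4)² + 455*(-265) = (-7)² - 120575 = 49 - 120575 = -120526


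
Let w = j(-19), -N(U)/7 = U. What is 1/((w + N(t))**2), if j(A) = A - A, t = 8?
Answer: 1/3136 ≈ 0.00031888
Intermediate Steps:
j(A) = 0
N(U) = -7*U
w = 0
1/((w + N(t))**2) = 1/((0 - 7*8)**2) = 1/((0 - 56)**2) = 1/((-56)**2) = 1/3136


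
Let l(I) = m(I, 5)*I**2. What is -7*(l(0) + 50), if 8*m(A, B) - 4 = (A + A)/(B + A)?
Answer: -350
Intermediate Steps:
m(A, B) = 1/2 + A/(4*(A + B)) (m(A, B) = 1/2 + ((A + A)/(B + A))/8 = 1/2 + ((2*A)/(A + B))/8 = 1/2 + (2*A/(A + B))/8 = 1/2 + A/(4*(A + B)))
l(I) = I**2*(5/2 + 3*I/4)/(5 + I) (l(I) = (((1/2)*5 + 3*I/4)/(I + 5))*I**2 = ((5/2 + 3*I/4)/(5 + I))*I**2 = I**2*(5/2 + 3*I/4)/(5 + I))
-7*(l(0) + 50) = -7*((1/4)*0**2*(10 + 3*0)/(5 + 0) + 50) = -7*((1/4)*0*(10 + 0)/5 + 50) = -7*((1/4)*0*(1/5)*10 + 50) = -7*(0 + 50) = -7*50 = -350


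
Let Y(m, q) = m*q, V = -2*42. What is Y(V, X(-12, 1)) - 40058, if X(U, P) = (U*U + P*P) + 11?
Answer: -53162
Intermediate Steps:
X(U, P) = 11 + P**2 + U**2 (X(U, P) = (U**2 + P**2) + 11 = (P**2 + U**2) + 11 = 11 + P**2 + U**2)
V = -84
Y(V, X(-12, 1)) - 40058 = -84*(11 + 1**2 + (-12)**2) - 40058 = -84*(11 + 1 + 144) - 40058 = -84*156 - 40058 = -13104 - 40058 = -53162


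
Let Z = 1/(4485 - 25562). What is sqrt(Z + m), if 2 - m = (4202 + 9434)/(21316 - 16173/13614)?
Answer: 43*sqrt(3057584902732298503565)/2038706906509 ≈ 1.1663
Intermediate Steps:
Z = -1/21077 (Z = 1/(-21077) = -1/21077 ≈ -4.7445e-5)
m = 131573066/96726617 (m = 2 - (4202 + 9434)/(21316 - 16173/13614) = 2 - 13636/(21316 - 16173*1/13614) = 2 - 13636/(21316 - 5391/4538) = 2 - 13636/96726617/4538 = 2 - 13636*4538/96726617 = 2 - 1*61880168/96726617 = 2 - 61880168/96726617 = 131573066/96726617 ≈ 1.3603)
sqrt(Z + m) = sqrt(-1/21077 + 131573066/96726617) = sqrt(2773068785465/2038706906509) = 43*sqrt(3057584902732298503565)/2038706906509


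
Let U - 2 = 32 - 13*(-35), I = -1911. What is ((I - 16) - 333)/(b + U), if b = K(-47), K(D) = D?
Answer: -1130/221 ≈ -5.1131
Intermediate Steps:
b = -47
U = 489 (U = 2 + (32 - 13*(-35)) = 2 + (32 + 455) = 2 + 487 = 489)
((I - 16) - 333)/(b + U) = ((-1911 - 16) - 333)/(-47 + 489) = (-1927 - 333)/442 = -2260*1/442 = -1130/221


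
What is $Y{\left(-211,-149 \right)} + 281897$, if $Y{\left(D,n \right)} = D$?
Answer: $281686$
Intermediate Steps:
$Y{\left(-211,-149 \right)} + 281897 = -211 + 281897 = 281686$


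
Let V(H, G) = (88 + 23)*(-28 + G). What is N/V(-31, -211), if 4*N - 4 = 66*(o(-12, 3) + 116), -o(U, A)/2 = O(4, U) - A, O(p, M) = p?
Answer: -1882/26529 ≈ -0.070941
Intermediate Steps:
o(U, A) = -8 + 2*A (o(U, A) = -2*(4 - A) = -8 + 2*A)
N = 1882 (N = 1 + (66*((-8 + 2*3) + 116))/4 = 1 + (66*((-8 + 6) + 116))/4 = 1 + (66*(-2 + 116))/4 = 1 + (66*114)/4 = 1 + (¼)*7524 = 1 + 1881 = 1882)
V(H, G) = -3108 + 111*G (V(H, G) = 111*(-28 + G) = -3108 + 111*G)
N/V(-31, -211) = 1882/(-3108 + 111*(-211)) = 1882/(-3108 - 23421) = 1882/(-26529) = 1882*(-1/26529) = -1882/26529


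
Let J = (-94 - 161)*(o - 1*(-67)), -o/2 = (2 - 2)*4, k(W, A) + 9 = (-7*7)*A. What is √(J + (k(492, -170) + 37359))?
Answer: √28595 ≈ 169.10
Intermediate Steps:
k(W, A) = -9 - 49*A (k(W, A) = -9 + (-7*7)*A = -9 - 49*A)
o = 0 (o = -2*(2 - 2)*4 = -0*4 = -2*0 = 0)
J = -17085 (J = (-94 - 161)*(0 - 1*(-67)) = -255*(0 + 67) = -255*67 = -17085)
√(J + (k(492, -170) + 37359)) = √(-17085 + ((-9 - 49*(-170)) + 37359)) = √(-17085 + ((-9 + 8330) + 37359)) = √(-17085 + (8321 + 37359)) = √(-17085 + 45680) = √28595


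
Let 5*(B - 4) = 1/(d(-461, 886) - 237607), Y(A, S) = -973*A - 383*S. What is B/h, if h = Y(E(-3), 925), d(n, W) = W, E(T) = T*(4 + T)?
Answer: -4734419/415866718380 ≈ -1.1384e-5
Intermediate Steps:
h = -351356 (h = -(-2919)*(4 - 3) - 383*925 = -(-2919) - 354275 = -973*(-3) - 354275 = 2919 - 354275 = -351356)
B = 4734419/1183605 (B = 4 + 1/(5*(886 - 237607)) = 4 + (⅕)/(-236721) = 4 + (⅕)*(-1/236721) = 4 - 1/1183605 = 4734419/1183605 ≈ 4.0000)
B/h = (4734419/1183605)/(-351356) = (4734419/1183605)*(-1/351356) = -4734419/415866718380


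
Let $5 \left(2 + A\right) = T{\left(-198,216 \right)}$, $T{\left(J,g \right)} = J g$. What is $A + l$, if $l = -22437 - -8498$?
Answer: $- \frac{112473}{5} \approx -22495.0$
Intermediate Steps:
$A = - \frac{42778}{5}$ ($A = -2 + \frac{\left(-198\right) 216}{5} = -2 + \frac{1}{5} \left(-42768\right) = -2 - \frac{42768}{5} = - \frac{42778}{5} \approx -8555.6$)
$l = -13939$ ($l = -22437 + 8498 = -13939$)
$A + l = - \frac{42778}{5} - 13939 = - \frac{112473}{5}$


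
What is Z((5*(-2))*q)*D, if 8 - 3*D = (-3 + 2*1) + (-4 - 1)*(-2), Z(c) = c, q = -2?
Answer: -20/3 ≈ -6.6667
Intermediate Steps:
D = -⅓ (D = 8/3 - ((-3 + 2*1) + (-4 - 1)*(-2))/3 = 8/3 - ((-3 + 2) - 5*(-2))/3 = 8/3 - (-1 + 10)/3 = 8/3 - ⅓*9 = 8/3 - 3 = -⅓ ≈ -0.33333)
Z((5*(-2))*q)*D = ((5*(-2))*(-2))*(-⅓) = -10*(-2)*(-⅓) = 20*(-⅓) = -20/3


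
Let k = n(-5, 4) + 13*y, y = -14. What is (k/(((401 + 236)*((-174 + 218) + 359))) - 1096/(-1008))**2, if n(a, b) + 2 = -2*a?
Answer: 25211133902761/21351774156804 ≈ 1.1808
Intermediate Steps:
n(a, b) = -2 - 2*a
k = -174 (k = (-2 - 2*(-5)) + 13*(-14) = (-2 + 10) - 182 = 8 - 182 = -174)
(k/(((401 + 236)*((-174 + 218) + 359))) - 1096/(-1008))**2 = (-174*1/((401 + 236)*((-174 + 218) + 359)) - 1096/(-1008))**2 = (-174*1/(637*(44 + 359)) - 1096*(-1/1008))**2 = (-174/(637*403) + 137/126)**2 = (-174/256711 + 137/126)**2 = (5021069/4620798)**2 = 25211133902761/21351774156804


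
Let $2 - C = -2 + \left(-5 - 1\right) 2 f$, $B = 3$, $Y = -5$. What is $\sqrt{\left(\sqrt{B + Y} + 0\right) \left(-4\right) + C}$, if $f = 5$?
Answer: $2 \sqrt{16 - i \sqrt{2}} \approx 8.0078 - 0.35321 i$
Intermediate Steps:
$C = 64$ ($C = 2 - \left(-2 + \left(-5 - 1\right) 2 \cdot 5\right) = 2 - \left(-2 + \left(-6\right) 2 \cdot 5\right) = 2 - \left(-2 - 60\right) = 2 - -62 = 2 + 62 = 64$)
$\sqrt{\left(\sqrt{B + Y} + 0\right) \left(-4\right) + C} = \sqrt{\left(\sqrt{3 - 5} + 0\right) \left(-4\right) + 64} = \sqrt{\left(\sqrt{-2} + 0\right) \left(-4\right) + 64} = \sqrt{\left(i \sqrt{2} + 0\right) \left(-4\right) + 64} = \sqrt{i \sqrt{2} \left(-4\right) + 64} = \sqrt{- 4 i \sqrt{2} + 64} = \sqrt{64 - 4 i \sqrt{2}}$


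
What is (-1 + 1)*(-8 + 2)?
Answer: 0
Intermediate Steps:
(-1 + 1)*(-8 + 2) = 0*(-6) = 0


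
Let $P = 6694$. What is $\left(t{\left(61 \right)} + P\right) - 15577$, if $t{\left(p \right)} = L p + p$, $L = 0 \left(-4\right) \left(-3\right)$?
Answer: $-8822$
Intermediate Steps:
$L = 0$ ($L = 0 \left(-3\right) = 0$)
$t{\left(p \right)} = p$ ($t{\left(p \right)} = 0 p + p = 0 + p = p$)
$\left(t{\left(61 \right)} + P\right) - 15577 = \left(61 + 6694\right) - 15577 = 6755 - 15577 = -8822$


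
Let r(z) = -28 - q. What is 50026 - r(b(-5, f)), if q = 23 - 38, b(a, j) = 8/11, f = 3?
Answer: 50039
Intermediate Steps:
b(a, j) = 8/11 (b(a, j) = 8*(1/11) = 8/11)
q = -15
r(z) = -13 (r(z) = -28 - 1*(-15) = -28 + 15 = -13)
50026 - r(b(-5, f)) = 50026 - 1*(-13) = 50026 + 13 = 50039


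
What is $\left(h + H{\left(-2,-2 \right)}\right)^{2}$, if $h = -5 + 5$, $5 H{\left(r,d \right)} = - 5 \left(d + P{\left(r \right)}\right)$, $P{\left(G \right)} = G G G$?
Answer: $100$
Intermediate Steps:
$P{\left(G \right)} = G^{3}$ ($P{\left(G \right)} = G^{2} G = G^{3}$)
$H{\left(r,d \right)} = - d - r^{3}$ ($H{\left(r,d \right)} = \frac{\left(-5\right) \left(d + r^{3}\right)}{5} = \frac{- 5 d - 5 r^{3}}{5} = - d - r^{3}$)
$h = 0$
$\left(h + H{\left(-2,-2 \right)}\right)^{2} = \left(0 - -10\right)^{2} = \left(0 + \left(2 - -8\right)\right)^{2} = \left(0 + \left(2 + 8\right)\right)^{2} = \left(0 + 10\right)^{2} = 10^{2} = 100$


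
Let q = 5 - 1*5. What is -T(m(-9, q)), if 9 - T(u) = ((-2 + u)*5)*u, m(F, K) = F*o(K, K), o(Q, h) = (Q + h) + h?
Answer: -9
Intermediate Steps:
o(Q, h) = Q + 2*h
q = 0 (q = 5 - 5 = 0)
m(F, K) = 3*F*K (m(F, K) = F*(K + 2*K) = F*(3*K) = 3*F*K)
T(u) = 9 - u*(-10 + 5*u) (T(u) = 9 - (-2 + u)*5*u = 9 - (-10 + 5*u)*u = 9 - u*(-10 + 5*u))
-T(m(-9, q)) = -(9 - 5*(3*(-9)*0)**2 + 10*(3*(-9)*0)) = -(9 - 5*0**2 + 10*0) = -(9 - 5*0 + 0) = -(9 + 0 + 0) = -1*9 = -9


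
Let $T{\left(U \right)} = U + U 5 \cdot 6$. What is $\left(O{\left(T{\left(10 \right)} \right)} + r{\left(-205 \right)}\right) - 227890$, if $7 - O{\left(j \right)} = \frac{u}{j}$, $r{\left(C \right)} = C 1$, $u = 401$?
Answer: $- \frac{70707681}{310} \approx -2.2809 \cdot 10^{5}$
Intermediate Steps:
$T{\left(U \right)} = 31 U$ ($T{\left(U \right)} = U + 5 U 6 = U + 30 U = 31 U$)
$r{\left(C \right)} = C$
$O{\left(j \right)} = 7 - \frac{401}{j}$
$\left(O{\left(T{\left(10 \right)} \right)} + r{\left(-205 \right)}\right) - 227890 = \left(\left(7 - \frac{401}{31 \cdot 10}\right) - 205\right) - 227890 = \left(\left(7 - \frac{401}{310}\right) - 205\right) - 227890 = \left(\frac{1769}{310} - 205\right) - 227890 = - \frac{61781}{310} - 227890 = - \frac{70707681}{310}$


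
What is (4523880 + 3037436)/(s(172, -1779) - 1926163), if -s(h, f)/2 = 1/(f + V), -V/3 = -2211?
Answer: -9175656966/2337398801 ≈ -3.9256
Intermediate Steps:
V = 6633 (V = -3*(-2211) = 6633)
s(h, f) = -2/(6633 + f) (s(h, f) = -2/(f + 6633) = -2/(6633 + f))
(4523880 + 3037436)/(s(172, -1779) - 1926163) = (4523880 + 3037436)/(-2/(6633 - 1779) - 1926163) = 7561316/(-2/4854 - 1926163) = 7561316/(-2*1/4854 - 1926163) = 7561316/(-1/2427 - 1926163) = 7561316/(-4674797602/2427) = 7561316*(-2427/4674797602) = -9175656966/2337398801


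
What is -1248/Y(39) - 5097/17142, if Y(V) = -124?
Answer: 1730099/177134 ≈ 9.7672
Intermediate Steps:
-1248/Y(39) - 5097/17142 = -1248/(-124) - 5097/17142 = -1248*(-1/124) - 5097*1/17142 = 312/31 - 1699/5714 = 1730099/177134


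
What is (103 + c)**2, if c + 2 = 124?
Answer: 50625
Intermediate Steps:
c = 122 (c = -2 + 124 = 122)
(103 + c)**2 = (103 + 122)**2 = 225**2 = 50625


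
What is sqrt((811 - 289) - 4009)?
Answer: I*sqrt(3487) ≈ 59.051*I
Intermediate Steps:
sqrt((811 - 289) - 4009) = sqrt(522 - 4009) = sqrt(-3487) = I*sqrt(3487)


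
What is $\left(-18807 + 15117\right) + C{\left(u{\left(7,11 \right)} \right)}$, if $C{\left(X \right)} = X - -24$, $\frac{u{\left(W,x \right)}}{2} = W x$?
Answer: $-3512$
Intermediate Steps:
$u{\left(W,x \right)} = 2 W x$
$C{\left(X \right)} = 24 + X$ ($C{\left(X \right)} = X + 24 = 24 + X$)
$\left(-18807 + 15117\right) + C{\left(u{\left(7,11 \right)} \right)} = \left(-18807 + 15117\right) + \left(24 + 2 \cdot 7 \cdot 11\right) = -3690 + \left(24 + 154\right) = -3690 + 178 = -3512$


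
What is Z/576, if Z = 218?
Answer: 109/288 ≈ 0.37847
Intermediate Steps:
Z/576 = 218/576 = 218*(1/576) = 109/288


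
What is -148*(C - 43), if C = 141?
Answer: -14504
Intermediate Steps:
-148*(C - 43) = -148*(141 - 43) = -148*98 = -14504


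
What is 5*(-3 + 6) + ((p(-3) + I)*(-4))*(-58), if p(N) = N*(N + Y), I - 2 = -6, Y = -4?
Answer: 3959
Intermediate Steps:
I = -4 (I = 2 - 6 = -4)
p(N) = N*(-4 + N) (p(N) = N*(N - 4) = N*(-4 + N))
5*(-3 + 6) + ((p(-3) + I)*(-4))*(-58) = 5*(-3 + 6) + ((-3*(-4 - 3) - 4)*(-4))*(-58) = 5*3 + ((-3*(-7) - 4)*(-4))*(-58) = 15 + ((21 - 4)*(-4))*(-58) = 15 + (17*(-4))*(-58) = 15 - 68*(-58) = 15 + 3944 = 3959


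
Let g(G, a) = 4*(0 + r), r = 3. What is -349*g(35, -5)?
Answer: -4188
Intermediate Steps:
g(G, a) = 12 (g(G, a) = 4*(0 + 3) = 4*3 = 12)
-349*g(35, -5) = -349*12 = -4188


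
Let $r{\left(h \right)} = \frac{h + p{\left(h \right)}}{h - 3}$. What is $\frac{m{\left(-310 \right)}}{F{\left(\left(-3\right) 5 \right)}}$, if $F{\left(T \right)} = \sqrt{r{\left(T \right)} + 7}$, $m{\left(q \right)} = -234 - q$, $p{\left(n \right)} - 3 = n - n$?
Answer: $\frac{76 \sqrt{69}}{23} \approx 27.448$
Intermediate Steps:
$p{\left(n \right)} = 3$ ($p{\left(n \right)} = 3 + \left(n - n\right) = 3 + 0 = 3$)
$r{\left(h \right)} = \frac{3 + h}{-3 + h}$ ($r{\left(h \right)} = \frac{h + 3}{h - 3} = \frac{3 + h}{-3 + h}$)
$F{\left(T \right)} = \sqrt{7 + \frac{3 + T}{-3 + T}}$ ($F{\left(T \right)} = \sqrt{\frac{3 + T}{-3 + T} + 7} = \sqrt{7 + \frac{3 + T}{-3 + T}}$)
$\frac{m{\left(-310 \right)}}{F{\left(\left(-3\right) 5 \right)}} = \frac{-234 - -310}{\sqrt{2} \sqrt{\frac{-9 + 4 \left(\left(-3\right) 5\right)}{-3 - 15}}} = \frac{-234 + 310}{\sqrt{2} \sqrt{\frac{-9 + 4 \left(-15\right)}{-3 - 15}}} = \frac{76}{\sqrt{2} \sqrt{\frac{-9 - 60}{-18}}} = \frac{76}{\sqrt{2} \sqrt{\left(- \frac{1}{18}\right) \left(-69\right)}} = \frac{76}{\sqrt{2} \sqrt{\frac{23}{6}}} = \frac{76}{\sqrt{2} \frac{\sqrt{138}}{6}} = \frac{76}{\frac{1}{3} \sqrt{69}} = 76 \frac{\sqrt{69}}{23} = \frac{76 \sqrt{69}}{23}$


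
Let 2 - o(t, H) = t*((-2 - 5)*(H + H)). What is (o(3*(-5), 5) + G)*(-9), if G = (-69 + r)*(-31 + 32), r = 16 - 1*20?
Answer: 10089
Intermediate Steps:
r = -4 (r = 16 - 20 = -4)
o(t, H) = 2 + 14*H*t (o(t, H) = 2 - t*(-2 - 5)*(H + H) = 2 - t*(-14*H) = 2 - (-14)*H*t = 2 + 14*H*t)
G = -73 (G = (-69 - 4)*(-31 + 32) = -73*1 = -73)
(o(3*(-5), 5) + G)*(-9) = ((2 + 14*5*(3*(-5))) - 73)*(-9) = ((2 + 14*5*(-15)) - 73)*(-9) = ((2 - 1050) - 73)*(-9) = (-1048 - 73)*(-9) = -1121*(-9) = 10089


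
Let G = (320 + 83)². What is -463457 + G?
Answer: -301048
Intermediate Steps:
G = 162409 (G = 403² = 162409)
-463457 + G = -463457 + 162409 = -301048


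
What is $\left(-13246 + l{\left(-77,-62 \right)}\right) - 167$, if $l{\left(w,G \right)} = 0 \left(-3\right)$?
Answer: $-13413$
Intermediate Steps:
$l{\left(w,G \right)} = 0$
$\left(-13246 + l{\left(-77,-62 \right)}\right) - 167 = \left(-13246 + 0\right) - 167 = -13246 - 167 = -13413$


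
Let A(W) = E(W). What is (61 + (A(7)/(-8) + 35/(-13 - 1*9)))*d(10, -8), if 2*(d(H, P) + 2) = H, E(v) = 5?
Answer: 15519/88 ≈ 176.35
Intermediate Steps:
d(H, P) = -2 + H/2
A(W) = 5
(61 + (A(7)/(-8) + 35/(-13 - 1*9)))*d(10, -8) = (61 + (5/(-8) + 35/(-13 - 1*9)))*(-2 + (½)*10) = (61 + (5*(-⅛) + 35/(-13 - 9)))*(-2 + 5) = (61 + (-5/8 + 35/(-22)))*3 = (61 + (-5/8 + 35*(-1/22)))*3 = (61 + (-5/8 - 35/22))*3 = (61 - 195/88)*3 = (5173/88)*3 = 15519/88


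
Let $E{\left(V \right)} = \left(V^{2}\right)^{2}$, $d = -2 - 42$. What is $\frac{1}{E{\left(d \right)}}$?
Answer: $\frac{1}{3748096} \approx 2.668 \cdot 10^{-7}$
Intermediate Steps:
$d = -44$ ($d = -2 - 42 = -44$)
$E{\left(V \right)} = V^{4}$
$\frac{1}{E{\left(d \right)}} = \frac{1}{\left(-44\right)^{4}} = \frac{1}{3748096}$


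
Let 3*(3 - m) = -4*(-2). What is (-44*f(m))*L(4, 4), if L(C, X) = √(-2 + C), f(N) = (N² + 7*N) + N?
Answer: -1100*√2/9 ≈ -172.85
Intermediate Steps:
m = ⅓ (m = 3 - (-4)*(-2)/3 = 3 - ⅓*8 = 3 - 8/3 = ⅓ ≈ 0.33333)
f(N) = N² + 8*N
(-44*f(m))*L(4, 4) = (-44*(8 + ⅓)/3)*√(-2 + 4) = (-44*25/(3*3))*√2 = (-44*25/9)*√2 = -1100*√2/9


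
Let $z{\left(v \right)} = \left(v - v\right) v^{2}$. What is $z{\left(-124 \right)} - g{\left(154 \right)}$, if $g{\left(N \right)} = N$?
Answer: $-154$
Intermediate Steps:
$z{\left(v \right)} = 0$ ($z{\left(v \right)} = 0 v^{2} = 0$)
$z{\left(-124 \right)} - g{\left(154 \right)} = 0 - 154 = -154$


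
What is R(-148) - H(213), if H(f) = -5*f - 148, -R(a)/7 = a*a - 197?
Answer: -150736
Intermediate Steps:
R(a) = 1379 - 7*a² (R(a) = -7*(a*a - 197) = -7*(a² - 197) = -7*(-197 + a²) = 1379 - 7*a²)
H(f) = -148 - 5*f
R(-148) - H(213) = (1379 - 7*(-148)²) - (-148 - 5*213) = (1379 - 7*21904) - (-148 - 1065) = (1379 - 153328) - 1*(-1213) = -151949 + 1213 = -150736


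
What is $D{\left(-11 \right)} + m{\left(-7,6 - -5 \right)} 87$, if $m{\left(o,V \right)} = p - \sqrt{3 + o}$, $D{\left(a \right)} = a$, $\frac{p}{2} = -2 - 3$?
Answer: $-881 - 174 i \approx -881.0 - 174.0 i$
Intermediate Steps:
$p = -10$ ($p = 2 \left(-2 - 3\right) = 2 \left(-5\right) = -10$)
$m{\left(o,V \right)} = -10 - \sqrt{3 + o}$
$D{\left(-11 \right)} + m{\left(-7,6 - -5 \right)} 87 = -11 + \left(-10 - \sqrt{3 - 7}\right) 87 = -11 + \left(-10 - \sqrt{-4}\right) 87 = -11 + \left(-10 - 2 i\right) 87 = -11 - \left(870 + 174 i\right) = -881 - 174 i$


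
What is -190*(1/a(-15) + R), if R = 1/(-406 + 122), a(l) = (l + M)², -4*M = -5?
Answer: -28861/85910 ≈ -0.33594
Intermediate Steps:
M = 5/4 (M = -¼*(-5) = 5/4 ≈ 1.2500)
a(l) = (5/4 + l)² (a(l) = (l + 5/4)² = (5/4 + l)²)
R = -1/284 (R = 1/(-284) = -1/284 ≈ -0.0035211)
-190*(1/a(-15) + R) = -190*(1/((5 + 4*(-15))²/16) - 1/284) = -190*(1/((5 - 60)²/16) - 1/284) = -190*(1/((1/16)*(-55)²) - 1/284) = -190*(1/((1/16)*3025) - 1/284) = -190*(1/(3025/16) - 1/284) = -190*(16/3025 - 1/284) = -190*1519/859100 = -28861/85910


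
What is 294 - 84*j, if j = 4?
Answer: -42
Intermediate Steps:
294 - 84*j = 294 - 84*4 = 294 - 336 = -42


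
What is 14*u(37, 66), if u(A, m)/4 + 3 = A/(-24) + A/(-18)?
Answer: -3325/9 ≈ -369.44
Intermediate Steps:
u(A, m) = -12 - 7*A/18 (u(A, m) = -12 + 4*(A/(-24) + A/(-18)) = -12 + 4*(A*(-1/24) + A*(-1/18)) = -12 + 4*(-A/24 - A/18) = -12 + 4*(-7*A/72) = -12 - 7*A/18)
14*u(37, 66) = 14*(-12 - 7/18*37) = 14*(-12 - 259/18) = 14*(-475/18) = -3325/9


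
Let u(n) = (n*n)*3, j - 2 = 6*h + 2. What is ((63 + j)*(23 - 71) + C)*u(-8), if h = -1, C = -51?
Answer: -571968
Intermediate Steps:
j = -2 (j = 2 + (6*(-1) + 2) = 2 + (-6 + 2) = 2 - 4 = -2)
u(n) = 3*n² (u(n) = n²*3 = 3*n²)
((63 + j)*(23 - 71) + C)*u(-8) = ((63 - 2)*(23 - 71) - 51)*(3*(-8)²) = (61*(-48) - 51)*(3*64) = (-2928 - 51)*192 = -2979*192 = -571968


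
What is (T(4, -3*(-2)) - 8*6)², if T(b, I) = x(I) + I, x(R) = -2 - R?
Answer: 2500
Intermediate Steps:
T(b, I) = -2 (T(b, I) = (-2 - I) + I = -2)
(T(4, -3*(-2)) - 8*6)² = (-2 - 8*6)² = (-2 - 48)² = (-50)² = 2500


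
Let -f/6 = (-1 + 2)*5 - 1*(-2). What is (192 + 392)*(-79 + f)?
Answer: -70664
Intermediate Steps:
f = -42 (f = -6*((-1 + 2)*5 - 1*(-2)) = -6*(1*5 + 2) = -6*(5 + 2) = -6*7 = -42)
(192 + 392)*(-79 + f) = (192 + 392)*(-79 - 42) = 584*(-121) = -70664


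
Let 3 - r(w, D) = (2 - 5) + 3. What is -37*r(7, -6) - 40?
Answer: -151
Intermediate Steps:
r(w, D) = 3 (r(w, D) = 3 - ((2 - 5) + 3) = 3 - (-3 + 3) = 3 - 1*0 = 3 + 0 = 3)
-37*r(7, -6) - 40 = -37*3 - 40 = -111 - 40 = -151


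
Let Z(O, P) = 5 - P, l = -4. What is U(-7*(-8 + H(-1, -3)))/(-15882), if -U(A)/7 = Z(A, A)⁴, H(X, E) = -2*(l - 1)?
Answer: 912247/15882 ≈ 57.439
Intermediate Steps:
H(X, E) = 10 (H(X, E) = -2*(-4 - 1) = -2*(-5) = 10)
U(A) = -7*(5 - A)⁴
U(-7*(-8 + H(-1, -3)))/(-15882) = -7*(-5 - 7*(-8 + 10))⁴/(-15882) = -7*(-5 - 7*2)⁴*(-1/15882) = -7*(-5 - 14)⁴*(-1/15882) = -7*(-19)⁴*(-1/15882) = -7*130321*(-1/15882) = -912247*(-1/15882) = 912247/15882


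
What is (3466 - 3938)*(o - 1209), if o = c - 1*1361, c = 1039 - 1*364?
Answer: 894440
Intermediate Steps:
c = 675 (c = 1039 - 364 = 675)
o = -686 (o = 675 - 1*1361 = 675 - 1361 = -686)
(3466 - 3938)*(o - 1209) = (3466 - 3938)*(-686 - 1209) = -472*(-1895) = 894440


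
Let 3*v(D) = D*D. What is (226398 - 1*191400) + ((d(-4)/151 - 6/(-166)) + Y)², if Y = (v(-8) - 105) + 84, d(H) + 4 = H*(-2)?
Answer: 49476362317942/1413684801 ≈ 34998.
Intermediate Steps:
d(H) = -4 - 2*H (d(H) = -4 + H*(-2) = -4 - 2*H)
v(D) = D²/3 (v(D) = (D*D)/3 = D²/3)
Y = ⅓ (Y = ((⅓)*(-8)² - 105) + 84 = ((⅓)*64 - 105) + 84 = (64/3 - 105) + 84 = -251/3 + 84 = ⅓ ≈ 0.33333)
(226398 - 1*191400) + ((d(-4)/151 - 6/(-166)) + Y)² = (226398 - 1*191400) + (((-4 - 2*(-4))/151 - 6/(-166)) + ⅓)² = (226398 - 191400) + (((-4 + 8)*(1/151) - 6*(-1/166)) + ⅓)² = 34998 + ((4*(1/151) + 3/83) + ⅓)² = 34998 + ((4/151 + 3/83) + ⅓)² = 34998 + (785/12533 + ⅓)² = 34998 + (14888/37599)² = 34998 + 221652544/1413684801 = 49476362317942/1413684801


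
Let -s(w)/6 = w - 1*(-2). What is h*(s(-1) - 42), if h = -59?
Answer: 2832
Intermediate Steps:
s(w) = -12 - 6*w (s(w) = -6*(w - 1*(-2)) = -6*(w + 2) = -6*(2 + w) = -12 - 6*w)
h*(s(-1) - 42) = -59*((-12 - 6*(-1)) - 42) = -59*((-12 + 6) - 42) = -59*(-6 - 42) = -59*(-48) = 2832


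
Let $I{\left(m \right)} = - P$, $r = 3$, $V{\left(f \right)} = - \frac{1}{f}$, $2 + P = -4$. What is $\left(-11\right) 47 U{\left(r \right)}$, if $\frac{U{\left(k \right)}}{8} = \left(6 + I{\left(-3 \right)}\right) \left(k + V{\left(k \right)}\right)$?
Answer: $-132352$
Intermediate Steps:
$P = -6$ ($P = -2 - 4 = -6$)
$I{\left(m \right)} = 6$ ($I{\left(m \right)} = \left(-1\right) \left(-6\right) = 6$)
$U{\left(k \right)} = - \frac{96}{k} + 96 k$ ($U{\left(k \right)} = 8 \left(6 + 6\right) \left(k - \frac{1}{k}\right) = 8 \cdot 12 \left(k - \frac{1}{k}\right) = 8 \left(- \frac{12}{k} + 12 k\right) = - \frac{96}{k} + 96 k$)
$\left(-11\right) 47 U{\left(r \right)} = \left(-11\right) 47 \left(- \frac{96}{3} + 96 \cdot 3\right) = - 517 \left(\left(-96\right) \frac{1}{3} + 288\right) = - 517 \left(-32 + 288\right) = \left(-517\right) 256 = -132352$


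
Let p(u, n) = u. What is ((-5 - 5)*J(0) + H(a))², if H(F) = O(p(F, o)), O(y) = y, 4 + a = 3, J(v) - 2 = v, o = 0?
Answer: 441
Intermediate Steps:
J(v) = 2 + v
a = -1 (a = -4 + 3 = -1)
H(F) = F
((-5 - 5)*J(0) + H(a))² = ((-5 - 5)*(2 + 0) - 1)² = (-10*2 - 1)² = (-20 - 1)² = (-21)² = 441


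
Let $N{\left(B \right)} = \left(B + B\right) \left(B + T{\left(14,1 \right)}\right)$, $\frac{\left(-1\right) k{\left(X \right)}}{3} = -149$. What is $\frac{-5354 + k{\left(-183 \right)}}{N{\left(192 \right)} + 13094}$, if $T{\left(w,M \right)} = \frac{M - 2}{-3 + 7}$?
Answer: $- \frac{4907}{86726} \approx -0.05658$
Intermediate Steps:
$T{\left(w,M \right)} = - \frac{1}{2} + \frac{M}{4}$ ($T{\left(w,M \right)} = \frac{-2 + M}{4} = \left(-2 + M\right) \frac{1}{4} = - \frac{1}{2} + \frac{M}{4}$)
$k{\left(X \right)} = 447$ ($k{\left(X \right)} = \left(-3\right) \left(-149\right) = 447$)
$N{\left(B \right)} = 2 B \left(- \frac{1}{4} + B\right)$ ($N{\left(B \right)} = \left(B + B\right) \left(B + \left(- \frac{1}{2} + \frac{1}{4} \cdot 1\right)\right) = 2 B \left(B + \left(- \frac{1}{2} + \frac{1}{4}\right)\right) = 2 B \left(B - \frac{1}{4}\right) = 2 B \left(- \frac{1}{4} + B\right)$)
$\frac{-5354 + k{\left(-183 \right)}}{N{\left(192 \right)} + 13094} = \frac{-5354 + 447}{\frac{1}{2} \cdot 192 \left(-1 + 4 \cdot 192\right) + 13094} = - \frac{4907}{\frac{1}{2} \cdot 192 \left(-1 + 768\right) + 13094} = - \frac{4907}{\frac{1}{2} \cdot 192 \cdot 767 + 13094} = - \frac{4907}{73632 + 13094} = - \frac{4907}{86726}$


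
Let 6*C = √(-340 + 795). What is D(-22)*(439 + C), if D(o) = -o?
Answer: 9658 + 11*√455/3 ≈ 9736.2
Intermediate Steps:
C = √455/6 (C = √(-340 + 795)/6 = √455/6 ≈ 3.5551)
D(-22)*(439 + C) = (-1*(-22))*(439 + √455/6) = 22*(439 + √455/6) = 9658 + 11*√455/3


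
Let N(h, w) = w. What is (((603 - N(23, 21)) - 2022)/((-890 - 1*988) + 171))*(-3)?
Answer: -1440/569 ≈ -2.5308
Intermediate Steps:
(((603 - N(23, 21)) - 2022)/((-890 - 1*988) + 171))*(-3) = (((603 - 1*21) - 2022)/((-890 - 1*988) + 171))*(-3) = (((603 - 21) - 2022)/((-890 - 988) + 171))*(-3) = ((582 - 2022)/(-1878 + 171))*(-3) = -1440/(-1707)*(-3) = -1440*(-1/1707)*(-3) = (480/569)*(-3) = -1440/569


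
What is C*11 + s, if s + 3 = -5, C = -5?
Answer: -63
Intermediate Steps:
s = -8 (s = -3 - 5 = -8)
C*11 + s = -5*11 - 8 = -55 - 8 = -63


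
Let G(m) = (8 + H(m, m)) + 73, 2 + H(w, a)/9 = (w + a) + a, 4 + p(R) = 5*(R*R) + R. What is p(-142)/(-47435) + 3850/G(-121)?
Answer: -252592123/75990870 ≈ -3.3240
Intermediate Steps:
p(R) = -4 + R + 5*R**2 (p(R) = -4 + (5*(R*R) + R) = -4 + (5*R**2 + R) = -4 + (R + 5*R**2) = -4 + R + 5*R**2)
H(w, a) = -18 + 9*w + 18*a (H(w, a) = -18 + 9*((w + a) + a) = -18 + 9*((a + w) + a) = -18 + 9*(w + 2*a) = -18 + (9*w + 18*a) = -18 + 9*w + 18*a)
G(m) = 63 + 27*m (G(m) = (8 + (-18 + 9*m + 18*m)) + 73 = (8 + (-18 + 27*m)) + 73 = (-10 + 27*m) + 73 = 63 + 27*m)
p(-142)/(-47435) + 3850/G(-121) = (-4 - 142 + 5*(-142)**2)/(-47435) + 3850/(63 + 27*(-121)) = (-4 - 142 + 5*20164)*(-1/47435) + 3850/(63 - 3267) = (-4 - 142 + 100820)*(-1/47435) + 3850/(-3204) = 100674*(-1/47435) + 3850*(-1/3204) = -100674/47435 - 1925/1602 = -252592123/75990870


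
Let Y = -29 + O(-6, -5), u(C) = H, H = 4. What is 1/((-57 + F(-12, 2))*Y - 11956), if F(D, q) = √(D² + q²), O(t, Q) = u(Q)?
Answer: -10531/110809461 + 50*√37/110809461 ≈ -9.2292e-5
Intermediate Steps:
u(C) = 4
O(t, Q) = 4
Y = -25 (Y = -29 + 4 = -25)
1/((-57 + F(-12, 2))*Y - 11956) = 1/((-57 + √((-12)² + 2²))*(-25) - 11956) = 1/((-57 + √(144 + 4))*(-25) - 11956) = 1/((-57 + √148)*(-25) - 11956) = 1/((-57 + 2*√37)*(-25) - 11956) = 1/((1425 - 50*√37) - 11956) = 1/(-10531 - 50*√37)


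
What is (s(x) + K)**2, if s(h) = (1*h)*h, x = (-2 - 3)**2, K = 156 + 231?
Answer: 1024144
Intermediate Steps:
K = 387
x = 25 (x = (-5)**2 = 25)
s(h) = h**2 (s(h) = h*h = h**2)
(s(x) + K)**2 = (25**2 + 387)**2 = (625 + 387)**2 = 1012**2 = 1024144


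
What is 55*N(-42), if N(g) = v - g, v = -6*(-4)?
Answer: 3630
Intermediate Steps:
v = 24
N(g) = 24 - g
55*N(-42) = 55*(24 - 1*(-42)) = 55*(24 + 42) = 55*66 = 3630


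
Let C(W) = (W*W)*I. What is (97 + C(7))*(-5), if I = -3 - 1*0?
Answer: 250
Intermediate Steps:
I = -3 (I = -3 + 0 = -3)
C(W) = -3*W**2 (C(W) = (W*W)*(-3) = W**2*(-3) = -3*W**2)
(97 + C(7))*(-5) = (97 - 3*7**2)*(-5) = (97 - 3*49)*(-5) = (97 - 147)*(-5) = -50*(-5) = 250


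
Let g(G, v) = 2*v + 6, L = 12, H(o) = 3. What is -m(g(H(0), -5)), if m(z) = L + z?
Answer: -8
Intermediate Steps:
g(G, v) = 6 + 2*v
m(z) = 12 + z
-m(g(H(0), -5)) = -(12 + (6 + 2*(-5))) = -(12 + (6 - 10)) = -(12 - 4) = -1*8 = -8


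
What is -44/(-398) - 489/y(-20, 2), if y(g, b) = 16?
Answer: -96959/3184 ≈ -30.452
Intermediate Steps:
-44/(-398) - 489/y(-20, 2) = -44/(-398) - 489/16 = -44*(-1/398) - 489*1/16 = 22/199 - 489/16 = -96959/3184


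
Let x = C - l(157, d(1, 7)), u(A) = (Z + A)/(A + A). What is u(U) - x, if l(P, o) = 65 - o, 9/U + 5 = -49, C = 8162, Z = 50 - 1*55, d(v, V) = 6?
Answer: -16175/2 ≈ -8087.5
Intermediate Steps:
Z = -5 (Z = 50 - 55 = -5)
U = -1/6 (U = 9/(-5 - 49) = 9/(-54) = 9*(-1/54) = -1/6 ≈ -0.16667)
u(A) = (-5 + A)/(2*A) (u(A) = (-5 + A)/(A + A) = (-5 + A)/((2*A)) = (-5 + A)*(1/(2*A)) = (-5 + A)/(2*A))
x = 8103 (x = 8162 - (65 - 1*6) = 8162 - (65 - 6) = 8162 - 1*59 = 8162 - 59 = 8103)
u(U) - x = (-5 - 1/6)/(2*(-1/6)) - 1*8103 = (1/2)*(-6)*(-31/6) - 8103 = 31/2 - 8103 = -16175/2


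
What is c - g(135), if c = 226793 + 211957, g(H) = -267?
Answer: 439017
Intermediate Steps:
c = 438750
c - g(135) = 438750 - 1*(-267) = 438750 + 267 = 439017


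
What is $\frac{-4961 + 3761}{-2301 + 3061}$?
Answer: $- \frac{30}{19} \approx -1.5789$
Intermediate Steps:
$\frac{-4961 + 3761}{-2301 + 3061} = - \frac{1200}{760} = \left(-1200\right) \frac{1}{760} = - \frac{30}{19}$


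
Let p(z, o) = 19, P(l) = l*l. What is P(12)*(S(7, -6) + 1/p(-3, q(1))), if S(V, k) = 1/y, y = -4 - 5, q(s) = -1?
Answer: -160/19 ≈ -8.4211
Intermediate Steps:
P(l) = l²
y = -9
S(V, k) = -⅑ (S(V, k) = 1/(-9) = -⅑)
P(12)*(S(7, -6) + 1/p(-3, q(1))) = 12²*(-⅑ + 1/19) = 144*(-⅑ + 1/19) = 144*(-10/171) = -160/19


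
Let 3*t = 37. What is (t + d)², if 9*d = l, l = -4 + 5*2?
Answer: 169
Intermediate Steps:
t = 37/3 (t = (⅓)*37 = 37/3 ≈ 12.333)
l = 6 (l = -4 + 10 = 6)
d = ⅔ (d = (⅑)*6 = ⅔ ≈ 0.66667)
(t + d)² = (37/3 + ⅔)² = 13² = 169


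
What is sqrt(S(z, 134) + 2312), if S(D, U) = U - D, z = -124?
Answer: sqrt(2570) ≈ 50.695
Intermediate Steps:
sqrt(S(z, 134) + 2312) = sqrt((134 - 1*(-124)) + 2312) = sqrt((134 + 124) + 2312) = sqrt(258 + 2312) = sqrt(2570)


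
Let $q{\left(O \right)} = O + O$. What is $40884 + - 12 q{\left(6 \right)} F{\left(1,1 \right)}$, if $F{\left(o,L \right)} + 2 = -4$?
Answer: $41748$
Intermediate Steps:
$q{\left(O \right)} = 2 O$
$F{\left(o,L \right)} = -6$ ($F{\left(o,L \right)} = -2 - 4 = -6$)
$40884 + - 12 q{\left(6 \right)} F{\left(1,1 \right)} = 40884 + - 12 \cdot 2 \cdot 6 \left(-6\right) = 40884 + \left(-12\right) 12 \left(-6\right) = 40884 - -864 = 40884 + 864 = 41748$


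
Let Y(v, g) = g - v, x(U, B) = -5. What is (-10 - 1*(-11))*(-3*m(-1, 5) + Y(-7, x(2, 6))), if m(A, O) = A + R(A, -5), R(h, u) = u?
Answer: 20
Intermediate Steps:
m(A, O) = -5 + A (m(A, O) = A - 5 = -5 + A)
(-10 - 1*(-11))*(-3*m(-1, 5) + Y(-7, x(2, 6))) = (-10 - 1*(-11))*(-3*(-5 - 1) + (-5 - 1*(-7))) = (-10 + 11)*(-3*(-6) + (-5 + 7)) = 1*(18 + 2) = 1*20 = 20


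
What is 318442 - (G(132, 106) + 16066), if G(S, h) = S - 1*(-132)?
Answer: 302112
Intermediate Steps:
G(S, h) = 132 + S (G(S, h) = S + 132 = 132 + S)
318442 - (G(132, 106) + 16066) = 318442 - ((132 + 132) + 16066) = 318442 - (264 + 16066) = 318442 - 1*16330 = 318442 - 16330 = 302112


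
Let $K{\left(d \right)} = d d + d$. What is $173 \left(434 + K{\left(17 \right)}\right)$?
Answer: $128020$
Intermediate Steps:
$K{\left(d \right)} = d + d^{2}$ ($K{\left(d \right)} = d^{2} + d = d + d^{2}$)
$173 \left(434 + K{\left(17 \right)}\right) = 173 \left(434 + 17 \left(1 + 17\right)\right) = 173 \left(434 + 17 \cdot 18\right) = 173 \left(434 + 306\right) = 173 \cdot 740 = 128020$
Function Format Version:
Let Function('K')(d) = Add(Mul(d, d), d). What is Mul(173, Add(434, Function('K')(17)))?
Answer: 128020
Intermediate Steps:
Function('K')(d) = Add(d, Pow(d, 2)) (Function('K')(d) = Add(Pow(d, 2), d) = Add(d, Pow(d, 2)))
Mul(173, Add(434, Function('K')(17))) = Mul(173, Add(434, Mul(17, Add(1, 17)))) = Mul(173, Add(434, Mul(17, 18))) = Mul(173, Add(434, 306)) = Mul(173, 740) = 128020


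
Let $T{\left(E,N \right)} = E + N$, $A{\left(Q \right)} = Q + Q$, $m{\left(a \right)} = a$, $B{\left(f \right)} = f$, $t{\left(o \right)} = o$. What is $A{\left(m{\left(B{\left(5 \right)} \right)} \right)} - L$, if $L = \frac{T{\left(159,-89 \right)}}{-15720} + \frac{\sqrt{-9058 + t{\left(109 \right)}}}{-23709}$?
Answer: $\frac{15727}{1572} + \frac{i \sqrt{8949}}{23709} \approx 10.004 + 0.00399 i$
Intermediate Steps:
$A{\left(Q \right)} = 2 Q$
$L = - \frac{7}{1572} - \frac{i \sqrt{8949}}{23709}$ ($L = \frac{159 - 89}{-15720} + \frac{\sqrt{-9058 + 109}}{-23709} = 70 \left(- \frac{1}{15720}\right) + \sqrt{-8949} \left(- \frac{1}{23709}\right) = - \frac{7}{1572} + i \sqrt{8949} \left(- \frac{1}{23709}\right) = - \frac{7}{1572} - \frac{i \sqrt{8949}}{23709} \approx -0.0044529 - 0.00399 i$)
$A{\left(m{\left(B{\left(5 \right)} \right)} \right)} - L = 2 \cdot 5 - \left(- \frac{7}{1572} - \frac{i \sqrt{8949}}{23709}\right) = 10 + \left(\frac{7}{1572} + \frac{i \sqrt{8949}}{23709}\right) = \frac{15727}{1572} + \frac{i \sqrt{8949}}{23709}$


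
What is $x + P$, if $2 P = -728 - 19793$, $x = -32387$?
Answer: $- \frac{85295}{2} \approx -42648.0$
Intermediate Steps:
$P = - \frac{20521}{2}$ ($P = \frac{-728 - 19793}{2} = \frac{1}{2} \left(-20521\right) = - \frac{20521}{2} \approx -10261.0$)
$x + P = -32387 - \frac{20521}{2} = - \frac{85295}{2}$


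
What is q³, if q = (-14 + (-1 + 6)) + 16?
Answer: 343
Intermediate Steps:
q = 7 (q = (-14 + 5) + 16 = -9 + 16 = 7)
q³ = 7³ = 343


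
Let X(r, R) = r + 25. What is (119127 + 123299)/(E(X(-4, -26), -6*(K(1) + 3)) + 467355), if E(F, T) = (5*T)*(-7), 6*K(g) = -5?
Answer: 121213/233905 ≈ 0.51821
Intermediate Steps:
X(r, R) = 25 + r
K(g) = -⅚ (K(g) = (⅙)*(-5) = -⅚)
E(F, T) = -35*T
(119127 + 123299)/(E(X(-4, -26), -6*(K(1) + 3)) + 467355) = (119127 + 123299)/(-(-210)*(-⅚ + 3) + 467355) = 242426/(-(-210)*13/6 + 467355) = 242426/(-35*(-13) + 467355) = 242426/(455 + 467355) = 242426/467810 = 242426*(1/467810) = 121213/233905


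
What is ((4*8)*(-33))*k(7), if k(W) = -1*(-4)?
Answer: -4224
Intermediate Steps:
k(W) = 4
((4*8)*(-33))*k(7) = ((4*8)*(-33))*4 = (32*(-33))*4 = -1056*4 = -4224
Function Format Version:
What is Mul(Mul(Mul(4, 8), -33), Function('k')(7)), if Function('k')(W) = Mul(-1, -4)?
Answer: -4224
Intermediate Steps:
Function('k')(W) = 4
Mul(Mul(Mul(4, 8), -33), Function('k')(7)) = Mul(Mul(Mul(4, 8), -33), 4) = Mul(Mul(32, -33), 4) = Mul(-1056, 4) = -4224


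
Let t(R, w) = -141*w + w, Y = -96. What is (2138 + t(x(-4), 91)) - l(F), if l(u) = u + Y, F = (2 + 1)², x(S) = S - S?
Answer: -10515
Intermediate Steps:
x(S) = 0
t(R, w) = -140*w
F = 9 (F = 3² = 9)
l(u) = -96 + u (l(u) = u - 96 = -96 + u)
(2138 + t(x(-4), 91)) - l(F) = (2138 - 140*91) - (-96 + 9) = (2138 - 12740) - 1*(-87) = -10602 + 87 = -10515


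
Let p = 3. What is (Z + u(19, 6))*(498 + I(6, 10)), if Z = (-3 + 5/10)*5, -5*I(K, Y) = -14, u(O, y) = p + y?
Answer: -8764/5 ≈ -1752.8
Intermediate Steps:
u(O, y) = 3 + y
I(K, Y) = 14/5 (I(K, Y) = -⅕*(-14) = 14/5)
Z = -25/2 (Z = (-3 + 5*(⅒))*5 = (-3 + ½)*5 = -5/2*5 = -25/2 ≈ -12.500)
(Z + u(19, 6))*(498 + I(6, 10)) = (-25/2 + (3 + 6))*(498 + 14/5) = (-25/2 + 9)*(2504/5) = -7/2*2504/5 = -8764/5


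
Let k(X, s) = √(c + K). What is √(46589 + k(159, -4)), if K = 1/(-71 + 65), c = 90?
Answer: √(1677204 + 42*√66)/6 ≈ 215.87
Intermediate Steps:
K = -⅙ (K = 1/(-6) = -⅙ ≈ -0.16667)
k(X, s) = 7*√66/6 (k(X, s) = √(90 - ⅙) = √(539/6) = 7*√66/6)
√(46589 + k(159, -4)) = √(46589 + 7*√66/6)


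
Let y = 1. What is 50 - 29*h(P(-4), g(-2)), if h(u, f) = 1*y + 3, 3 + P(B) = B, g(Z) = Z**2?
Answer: -66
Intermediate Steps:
P(B) = -3 + B
h(u, f) = 4 (h(u, f) = 1*1 + 3 = 1 + 3 = 4)
50 - 29*h(P(-4), g(-2)) = 50 - 29*4 = 50 - 116 = -66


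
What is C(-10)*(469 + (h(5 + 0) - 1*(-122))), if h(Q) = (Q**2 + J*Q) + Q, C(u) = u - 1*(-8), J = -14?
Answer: -1102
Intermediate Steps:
C(u) = 8 + u (C(u) = u + 8 = 8 + u)
h(Q) = Q**2 - 13*Q (h(Q) = (Q**2 - 14*Q) + Q = Q**2 - 13*Q)
C(-10)*(469 + (h(5 + 0) - 1*(-122))) = (8 - 10)*(469 + ((5 + 0)*(-13 + (5 + 0)) - 1*(-122))) = -2*(469 + (5*(-13 + 5) + 122)) = -2*(469 + (5*(-8) + 122)) = -2*(469 + (-40 + 122)) = -2*(469 + 82) = -2*551 = -1102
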